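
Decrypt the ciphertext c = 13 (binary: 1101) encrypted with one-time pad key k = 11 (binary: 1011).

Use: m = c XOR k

Step 1: XOR ciphertext with key:
  Ciphertext: 1101
  Key:        1011
  XOR:        0110
Step 2: Plaintext = 0110 = 6 in decimal.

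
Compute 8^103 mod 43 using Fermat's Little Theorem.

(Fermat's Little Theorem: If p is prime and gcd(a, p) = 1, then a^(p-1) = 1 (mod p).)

Step 1: Since 43 is prime, by Fermat's Little Theorem: 8^42 = 1 (mod 43).
Step 2: Reduce exponent: 103 mod 42 = 19.
Step 3: So 8^103 = 8^19 (mod 43).
Step 4: 8^19 mod 43 = 2.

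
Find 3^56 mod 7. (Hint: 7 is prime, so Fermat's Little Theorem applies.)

Step 1: Since 7 is prime, by Fermat's Little Theorem: 3^6 = 1 (mod 7).
Step 2: Reduce exponent: 56 mod 6 = 2.
Step 3: So 3^56 = 3^2 (mod 7).
Step 4: 3^2 mod 7 = 2.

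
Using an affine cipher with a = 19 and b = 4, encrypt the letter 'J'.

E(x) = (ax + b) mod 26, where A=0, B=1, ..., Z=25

Step 1: Convert 'J' to number: x = 9.
Step 2: E(9) = (19 * 9 + 4) mod 26 = 175 mod 26 = 19.
Step 3: Convert 19 back to letter: T.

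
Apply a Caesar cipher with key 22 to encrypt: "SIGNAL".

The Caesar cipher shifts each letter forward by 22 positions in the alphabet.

Step 1: For each letter, shift forward by 22 positions (mod 26).
  S (position 18) -> position (18+22) mod 26 = 14 -> O
  I (position 8) -> position (8+22) mod 26 = 4 -> E
  G (position 6) -> position (6+22) mod 26 = 2 -> C
  N (position 13) -> position (13+22) mod 26 = 9 -> J
  A (position 0) -> position (0+22) mod 26 = 22 -> W
  L (position 11) -> position (11+22) mod 26 = 7 -> H
Result: OECJWH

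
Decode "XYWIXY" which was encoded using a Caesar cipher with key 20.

Step 1: Reverse the shift by subtracting 20 from each letter position.
  X (position 23) -> position (23-20) mod 26 = 3 -> D
  Y (position 24) -> position (24-20) mod 26 = 4 -> E
  W (position 22) -> position (22-20) mod 26 = 2 -> C
  I (position 8) -> position (8-20) mod 26 = 14 -> O
  X (position 23) -> position (23-20) mod 26 = 3 -> D
  Y (position 24) -> position (24-20) mod 26 = 4 -> E
Decrypted message: DECODE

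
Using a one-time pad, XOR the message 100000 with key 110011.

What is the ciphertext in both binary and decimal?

Step 1: Write out the XOR operation bit by bit:
  Message: 100000
  Key:     110011
  XOR:     010011
Step 2: Convert to decimal: 010011 = 19.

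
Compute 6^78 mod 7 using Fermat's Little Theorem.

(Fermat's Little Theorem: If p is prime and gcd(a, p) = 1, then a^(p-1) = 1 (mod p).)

Step 1: Since 7 is prime, by Fermat's Little Theorem: 6^6 = 1 (mod 7).
Step 2: Reduce exponent: 78 mod 6 = 0.
Step 3: So 6^78 = 6^0 (mod 7).
Step 4: 6^0 mod 7 = 1.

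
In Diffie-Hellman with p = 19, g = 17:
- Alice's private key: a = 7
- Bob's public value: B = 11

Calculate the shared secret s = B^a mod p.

Step 1: s = B^a mod p = 11^7 mod 19.
  11^1 mod 19 = 11
  11^2 mod 19 = (11 * 11) mod 19 = 7
  11^3 mod 19 = (7 * 11) mod 19 = 1
  11^4 mod 19 = (1 * 11) mod 19 = 11
  11^5 mod 19 = (11 * 11) mod 19 = 7
  11^6 mod 19 = (7 * 11) mod 19 = 1
  11^7 mod 19 = (1 * 11) mod 19 = 11
Result: shared secret = 11.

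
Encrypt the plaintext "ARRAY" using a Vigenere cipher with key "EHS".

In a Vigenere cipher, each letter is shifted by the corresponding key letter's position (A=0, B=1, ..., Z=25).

Step 1: Repeat key to match plaintext length:
  Plaintext: ARRAY
  Key:       EHSEH
Step 2: Encrypt each letter:
  A(0) + E(4) = (0+4) mod 26 = 4 = E
  R(17) + H(7) = (17+7) mod 26 = 24 = Y
  R(17) + S(18) = (17+18) mod 26 = 9 = J
  A(0) + E(4) = (0+4) mod 26 = 4 = E
  Y(24) + H(7) = (24+7) mod 26 = 5 = F
Ciphertext: EYJEF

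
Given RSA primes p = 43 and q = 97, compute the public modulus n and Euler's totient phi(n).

Step 1: n = p * q = 43 * 97 = 4171.
Step 2: phi(n) = (p-1)(q-1) = 42 * 96 = 4032.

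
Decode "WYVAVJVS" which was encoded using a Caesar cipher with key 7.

Step 1: Reverse the shift by subtracting 7 from each letter position.
  W (position 22) -> position (22-7) mod 26 = 15 -> P
  Y (position 24) -> position (24-7) mod 26 = 17 -> R
  V (position 21) -> position (21-7) mod 26 = 14 -> O
  A (position 0) -> position (0-7) mod 26 = 19 -> T
  V (position 21) -> position (21-7) mod 26 = 14 -> O
  J (position 9) -> position (9-7) mod 26 = 2 -> C
  V (position 21) -> position (21-7) mod 26 = 14 -> O
  S (position 18) -> position (18-7) mod 26 = 11 -> L
Decrypted message: PROTOCOL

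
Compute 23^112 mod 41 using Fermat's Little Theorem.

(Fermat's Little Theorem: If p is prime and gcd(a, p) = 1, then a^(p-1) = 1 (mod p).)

Step 1: Since 41 is prime, by Fermat's Little Theorem: 23^40 = 1 (mod 41).
Step 2: Reduce exponent: 112 mod 40 = 32.
Step 3: So 23^112 = 23^32 (mod 41).
Step 4: 23^32 mod 41 = 37.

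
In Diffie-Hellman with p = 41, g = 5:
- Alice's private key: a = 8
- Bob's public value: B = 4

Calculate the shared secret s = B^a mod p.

Step 1: s = B^a mod p = 4^8 mod 41.
  4^1 mod 41 = 4
  4^2 mod 41 = (4 * 4) mod 41 = 16
  4^3 mod 41 = (16 * 4) mod 41 = 23
  4^4 mod 41 = (23 * 4) mod 41 = 10
  4^5 mod 41 = (10 * 4) mod 41 = 40
  4^6 mod 41 = (40 * 4) mod 41 = 37
  4^7 mod 41 = (37 * 4) mod 41 = 25
  4^8 mod 41 = (25 * 4) mod 41 = 18
Result: shared secret = 18.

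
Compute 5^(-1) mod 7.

Step 1: We need x such that 5 * x = 1 (mod 7).
Step 2: Using the extended Euclidean algorithm or trial:
  5 * 3 = 15 = 2 * 7 + 1.
Step 3: Since 15 mod 7 = 1, the inverse is x = 3.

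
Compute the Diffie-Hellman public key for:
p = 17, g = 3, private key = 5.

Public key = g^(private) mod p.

Step 1: A = g^a mod p = 3^5 mod 17.
  3^1 mod 17 = 3
  3^2 mod 17 = (3 * 3) mod 17 = 9
  3^3 mod 17 = (9 * 3) mod 17 = 10
  3^4 mod 17 = (10 * 3) mod 17 = 13
  3^5 mod 17 = (13 * 3) mod 17 = 5
Result: A = 5.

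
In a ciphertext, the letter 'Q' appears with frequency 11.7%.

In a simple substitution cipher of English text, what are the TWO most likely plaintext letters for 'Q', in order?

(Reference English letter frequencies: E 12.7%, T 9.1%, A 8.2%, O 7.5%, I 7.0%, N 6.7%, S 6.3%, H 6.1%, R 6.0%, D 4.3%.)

Step 1: Observed frequency of 'Q' is 11.7%.
Step 2: Compute distances to each reference frequency and sort:
  E (12.7%): difference = 1.0% <-- BEST
  T (9.1%): difference = 2.6% <-- RUNNER-UP
  A (8.2%): difference = 3.5%
  O (7.5%): difference = 4.2%
  I (7.0%): difference = 4.7%
Step 3: Most likely is 'E' (12.7%, diff 1.0%); second most likely is 'T' (9.1%, diff 2.6%).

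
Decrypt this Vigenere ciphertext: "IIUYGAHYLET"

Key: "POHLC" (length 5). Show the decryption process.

Step 1: Key 'POHLC' has length 5. Extended key: POHLCPOHLCP
Step 2: Decrypt each position:
  I(8) - P(15) = 19 = T
  I(8) - O(14) = 20 = U
  U(20) - H(7) = 13 = N
  Y(24) - L(11) = 13 = N
  G(6) - C(2) = 4 = E
  A(0) - P(15) = 11 = L
  H(7) - O(14) = 19 = T
  Y(24) - H(7) = 17 = R
  L(11) - L(11) = 0 = A
  E(4) - C(2) = 2 = C
  T(19) - P(15) = 4 = E
Plaintext: TUNNELTRACE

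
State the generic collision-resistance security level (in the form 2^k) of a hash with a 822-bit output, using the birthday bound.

Step 1: The birthday paradox gives collision probability ~50% after sqrt(2^n) = 2^(n/2) hashes.
Step 2: For 822-bit output: 2^(822/2) = 2^411.
Step 3: Approximately 2^411 hash computations needed.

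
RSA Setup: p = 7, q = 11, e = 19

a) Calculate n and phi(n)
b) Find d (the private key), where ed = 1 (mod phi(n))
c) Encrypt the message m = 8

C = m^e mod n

Step 1: n = 7 * 11 = 77.
Step 2: phi(n) = (7-1)(11-1) = 6 * 10 = 60.
Step 3: Find d = 19^(-1) mod 60 = 19.
  Verify: 19 * 19 = 361 = 1 (mod 60).
Step 4: C = 8^19 mod 77 = 29.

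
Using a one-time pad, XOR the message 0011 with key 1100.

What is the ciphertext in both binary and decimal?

Step 1: Write out the XOR operation bit by bit:
  Message: 0011
  Key:     1100
  XOR:     1111
Step 2: Convert to decimal: 1111 = 15.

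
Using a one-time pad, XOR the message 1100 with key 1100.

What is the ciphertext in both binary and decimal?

Step 1: Write out the XOR operation bit by bit:
  Message: 1100
  Key:     1100
  XOR:     0000
Step 2: Convert to decimal: 0000 = 0.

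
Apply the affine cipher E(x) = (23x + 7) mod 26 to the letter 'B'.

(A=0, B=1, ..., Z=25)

Step 1: Convert 'B' to number: x = 1.
Step 2: E(1) = (23 * 1 + 7) mod 26 = 30 mod 26 = 4.
Step 3: Convert 4 back to letter: E.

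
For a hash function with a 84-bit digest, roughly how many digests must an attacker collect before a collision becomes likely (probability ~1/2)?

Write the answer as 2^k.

Step 1: The birthday paradox gives collision probability ~50% after sqrt(2^n) = 2^(n/2) hashes.
Step 2: For 84-bit output: 2^(84/2) = 2^42.
Step 3: Approximately 2^42 hash computations needed.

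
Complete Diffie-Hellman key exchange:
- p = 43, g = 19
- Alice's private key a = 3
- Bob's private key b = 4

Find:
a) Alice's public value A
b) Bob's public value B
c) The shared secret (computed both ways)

Step 1: A = g^a mod p = 19^3 mod 43 = 22.
Step 2: B = g^b mod p = 19^4 mod 43 = 31.
Step 3: Alice computes s = B^a mod p = 31^3 mod 43 = 35.
Step 4: Bob computes s = A^b mod p = 22^4 mod 43 = 35.
Both sides agree: shared secret = 35.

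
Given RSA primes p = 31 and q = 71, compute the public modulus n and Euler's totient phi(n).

Step 1: n = p * q = 31 * 71 = 2201.
Step 2: phi(n) = (p-1)(q-1) = 30 * 70 = 2100.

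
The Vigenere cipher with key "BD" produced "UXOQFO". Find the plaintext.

Step 1: Extend key: BDBDBD
Step 2: Decrypt each letter (c - k) mod 26:
  U(20) - B(1) = (20-1) mod 26 = 19 = T
  X(23) - D(3) = (23-3) mod 26 = 20 = U
  O(14) - B(1) = (14-1) mod 26 = 13 = N
  Q(16) - D(3) = (16-3) mod 26 = 13 = N
  F(5) - B(1) = (5-1) mod 26 = 4 = E
  O(14) - D(3) = (14-3) mod 26 = 11 = L
Plaintext: TUNNEL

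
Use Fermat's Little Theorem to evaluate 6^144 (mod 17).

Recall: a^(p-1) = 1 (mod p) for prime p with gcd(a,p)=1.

Step 1: Since 17 is prime, by Fermat's Little Theorem: 6^16 = 1 (mod 17).
Step 2: Reduce exponent: 144 mod 16 = 0.
Step 3: So 6^144 = 6^0 (mod 17).
Step 4: 6^0 mod 17 = 1.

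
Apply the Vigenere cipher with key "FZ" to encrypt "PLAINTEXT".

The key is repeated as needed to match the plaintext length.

Step 1: Repeat key to match plaintext length:
  Plaintext: PLAINTEXT
  Key:       FZFZFZFZF
Step 2: Encrypt each letter:
  P(15) + F(5) = (15+5) mod 26 = 20 = U
  L(11) + Z(25) = (11+25) mod 26 = 10 = K
  A(0) + F(5) = (0+5) mod 26 = 5 = F
  I(8) + Z(25) = (8+25) mod 26 = 7 = H
  N(13) + F(5) = (13+5) mod 26 = 18 = S
  T(19) + Z(25) = (19+25) mod 26 = 18 = S
  E(4) + F(5) = (4+5) mod 26 = 9 = J
  X(23) + Z(25) = (23+25) mod 26 = 22 = W
  T(19) + F(5) = (19+5) mod 26 = 24 = Y
Ciphertext: UKFHSSJWY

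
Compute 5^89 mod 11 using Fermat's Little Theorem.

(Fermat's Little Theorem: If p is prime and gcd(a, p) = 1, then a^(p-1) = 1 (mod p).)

Step 1: Since 11 is prime, by Fermat's Little Theorem: 5^10 = 1 (mod 11).
Step 2: Reduce exponent: 89 mod 10 = 9.
Step 3: So 5^89 = 5^9 (mod 11).
Step 4: 5^9 mod 11 = 9.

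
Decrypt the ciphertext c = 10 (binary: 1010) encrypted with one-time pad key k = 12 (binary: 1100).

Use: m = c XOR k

Step 1: XOR ciphertext with key:
  Ciphertext: 1010
  Key:        1100
  XOR:        0110
Step 2: Plaintext = 0110 = 6 in decimal.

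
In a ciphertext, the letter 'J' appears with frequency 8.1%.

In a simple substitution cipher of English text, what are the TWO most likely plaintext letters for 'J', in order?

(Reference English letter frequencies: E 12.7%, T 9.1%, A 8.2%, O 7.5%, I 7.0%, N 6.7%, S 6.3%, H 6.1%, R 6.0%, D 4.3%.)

Step 1: Observed frequency of 'J' is 8.1%.
Step 2: Compute distances to each reference frequency and sort:
  A (8.2%): difference = 0.1% <-- BEST
  O (7.5%): difference = 0.6% <-- RUNNER-UP
  T (9.1%): difference = 1.0%
  I (7.0%): difference = 1.1%
  N (6.7%): difference = 1.4%
Step 3: Most likely is 'A' (8.2%, diff 0.1%); second most likely is 'O' (7.5%, diff 0.6%).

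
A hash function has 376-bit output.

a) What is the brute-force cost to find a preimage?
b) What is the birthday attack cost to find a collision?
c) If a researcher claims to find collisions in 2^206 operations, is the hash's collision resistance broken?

Step 1: Preimage resistance requires brute-force of 2^376 operations.
Step 2: Collision resistance (birthday bound) = 2^(376/2) = 2^188.
Step 3: The claimed attack costs 2^206 operations.
Step 4: Since 2^206 >= 2^188, the claimed attack is no faster than the generic birthday attack, so this does not break collision resistance.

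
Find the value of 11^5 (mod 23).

Step 1: Compute 11^5 mod 23 step by step, reducing modulo 23 at each step.
  11^1 mod 23 = 11
  11^2 mod 23 = (11 * 11) mod 23 = 6
  11^3 mod 23 = (6 * 11) mod 23 = 20
  11^4 mod 23 = (20 * 11) mod 23 = 13
  11^5 mod 23 = (13 * 11) mod 23 = 5
Step 2: Result = 5.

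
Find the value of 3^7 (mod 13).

Step 1: Compute 3^7 mod 13 step by step, reducing modulo 13 at each step.
  3^1 mod 13 = 3
  3^2 mod 13 = (3 * 3) mod 13 = 9
  3^3 mod 13 = (9 * 3) mod 13 = 1
  3^4 mod 13 = (1 * 3) mod 13 = 3
  3^5 mod 13 = (3 * 3) mod 13 = 9
  3^6 mod 13 = (9 * 3) mod 13 = 1
  3^7 mod 13 = (1 * 3) mod 13 = 3
Step 2: Result = 3.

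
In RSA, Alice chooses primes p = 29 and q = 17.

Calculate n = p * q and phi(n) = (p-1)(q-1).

Step 1: n = p * q = 29 * 17 = 493.
Step 2: phi(n) = (p-1)(q-1) = 28 * 16 = 448.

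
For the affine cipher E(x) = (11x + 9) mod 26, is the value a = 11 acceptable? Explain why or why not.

Step 1: Compute gcd(11, 26).
Step 2: gcd(11, 26) = 1.
Since gcd = 1, 11 is coprime with 26, so it is a valid key.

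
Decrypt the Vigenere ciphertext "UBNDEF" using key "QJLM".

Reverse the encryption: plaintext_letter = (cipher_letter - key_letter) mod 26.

Step 1: Extend key: QJLMQJ
Step 2: Decrypt each letter (c - k) mod 26:
  U(20) - Q(16) = (20-16) mod 26 = 4 = E
  B(1) - J(9) = (1-9) mod 26 = 18 = S
  N(13) - L(11) = (13-11) mod 26 = 2 = C
  D(3) - M(12) = (3-12) mod 26 = 17 = R
  E(4) - Q(16) = (4-16) mod 26 = 14 = O
  F(5) - J(9) = (5-9) mod 26 = 22 = W
Plaintext: ESCROW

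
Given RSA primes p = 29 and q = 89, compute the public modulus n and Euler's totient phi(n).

Step 1: n = p * q = 29 * 89 = 2581.
Step 2: phi(n) = (p-1)(q-1) = 28 * 88 = 2464.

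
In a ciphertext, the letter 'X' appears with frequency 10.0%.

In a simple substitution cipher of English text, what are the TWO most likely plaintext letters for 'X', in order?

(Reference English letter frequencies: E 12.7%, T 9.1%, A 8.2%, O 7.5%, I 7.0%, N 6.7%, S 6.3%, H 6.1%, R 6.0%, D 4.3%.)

Step 1: Observed frequency of 'X' is 10.0%.
Step 2: Compute distances to each reference frequency and sort:
  T (9.1%): difference = 0.9% <-- BEST
  A (8.2%): difference = 1.8% <-- RUNNER-UP
  O (7.5%): difference = 2.5%
  E (12.7%): difference = 2.7%
  I (7.0%): difference = 3.0%
Step 3: Most likely is 'T' (9.1%, diff 0.9%); second most likely is 'A' (8.2%, diff 1.8%).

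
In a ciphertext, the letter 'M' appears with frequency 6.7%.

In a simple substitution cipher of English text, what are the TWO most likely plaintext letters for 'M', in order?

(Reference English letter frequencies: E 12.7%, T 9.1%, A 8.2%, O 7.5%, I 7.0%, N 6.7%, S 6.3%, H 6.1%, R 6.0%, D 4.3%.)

Step 1: Observed frequency of 'M' is 6.7%.
Step 2: Compute distances to each reference frequency and sort:
  N (6.7%): difference = 0.0% <-- BEST
  I (7.0%): difference = 0.3% <-- RUNNER-UP
  S (6.3%): difference = 0.4%
  H (6.1%): difference = 0.6%
  R (6.0%): difference = 0.7%
Step 3: Most likely is 'N' (6.7%, diff 0.0%); second most likely is 'I' (7.0%, diff 0.3%).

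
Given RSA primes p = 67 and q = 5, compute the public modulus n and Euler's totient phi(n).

Step 1: n = p * q = 67 * 5 = 335.
Step 2: phi(n) = (p-1)(q-1) = 66 * 4 = 264.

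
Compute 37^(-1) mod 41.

Step 1: We need x such that 37 * x = 1 (mod 41).
Step 2: Using the extended Euclidean algorithm or trial:
  37 * 10 = 370 = 9 * 41 + 1.
Step 3: Since 370 mod 41 = 1, the inverse is x = 10.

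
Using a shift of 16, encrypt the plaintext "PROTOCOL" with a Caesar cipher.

Step 1: For each letter, shift forward by 16 positions (mod 26).
  P (position 15) -> position (15+16) mod 26 = 5 -> F
  R (position 17) -> position (17+16) mod 26 = 7 -> H
  O (position 14) -> position (14+16) mod 26 = 4 -> E
  T (position 19) -> position (19+16) mod 26 = 9 -> J
  O (position 14) -> position (14+16) mod 26 = 4 -> E
  C (position 2) -> position (2+16) mod 26 = 18 -> S
  O (position 14) -> position (14+16) mod 26 = 4 -> E
  L (position 11) -> position (11+16) mod 26 = 1 -> B
Result: FHEJESEB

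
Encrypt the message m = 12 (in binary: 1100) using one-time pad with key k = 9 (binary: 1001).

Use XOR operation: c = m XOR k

Step 1: Write out the XOR operation bit by bit:
  Message: 1100
  Key:     1001
  XOR:     0101
Step 2: Convert to decimal: 0101 = 5.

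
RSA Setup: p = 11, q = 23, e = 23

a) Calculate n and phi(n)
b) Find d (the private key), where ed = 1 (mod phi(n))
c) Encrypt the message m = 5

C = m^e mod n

Step 1: n = 11 * 23 = 253.
Step 2: phi(n) = (11-1)(23-1) = 10 * 22 = 220.
Step 3: Find d = 23^(-1) mod 220 = 67.
  Verify: 23 * 67 = 1541 = 1 (mod 220).
Step 4: C = 5^23 mod 253 = 235.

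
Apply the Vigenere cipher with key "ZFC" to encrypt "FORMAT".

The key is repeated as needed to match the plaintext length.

Step 1: Repeat key to match plaintext length:
  Plaintext: FORMAT
  Key:       ZFCZFC
Step 2: Encrypt each letter:
  F(5) + Z(25) = (5+25) mod 26 = 4 = E
  O(14) + F(5) = (14+5) mod 26 = 19 = T
  R(17) + C(2) = (17+2) mod 26 = 19 = T
  M(12) + Z(25) = (12+25) mod 26 = 11 = L
  A(0) + F(5) = (0+5) mod 26 = 5 = F
  T(19) + C(2) = (19+2) mod 26 = 21 = V
Ciphertext: ETTLFV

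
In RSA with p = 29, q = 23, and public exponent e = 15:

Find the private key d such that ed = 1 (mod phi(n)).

Step 1: n = 29 * 23 = 667.
Step 2: phi(n) = 28 * 22 = 616.
Step 3: Find d such that 15 * d = 1 (mod 616).
Step 4: d = 15^(-1) mod 616 = 575.
Verification: 15 * 575 = 8625 = 14 * 616 + 1.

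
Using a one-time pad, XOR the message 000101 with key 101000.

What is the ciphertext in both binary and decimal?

Step 1: Write out the XOR operation bit by bit:
  Message: 000101
  Key:     101000
  XOR:     101101
Step 2: Convert to decimal: 101101 = 45.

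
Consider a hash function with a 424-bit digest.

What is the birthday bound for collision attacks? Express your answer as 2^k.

Step 1: The birthday paradox gives collision probability ~50% after sqrt(2^n) = 2^(n/2) hashes.
Step 2: For 424-bit output: 2^(424/2) = 2^212.
Step 3: Approximately 2^212 hash computations needed.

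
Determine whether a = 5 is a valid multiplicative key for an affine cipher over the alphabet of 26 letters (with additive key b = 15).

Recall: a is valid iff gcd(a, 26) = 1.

Step 1: Compute gcd(5, 26).
Step 2: gcd(5, 26) = 1.
Since gcd = 1, 5 is coprime with 26, so it is a valid key.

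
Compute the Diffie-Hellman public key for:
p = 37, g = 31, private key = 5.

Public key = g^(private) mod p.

Step 1: A = g^a mod p = 31^5 mod 37.
  31^1 mod 37 = 31
  31^2 mod 37 = (31 * 31) mod 37 = 36
  31^3 mod 37 = (36 * 31) mod 37 = 6
  31^4 mod 37 = (6 * 31) mod 37 = 1
  31^5 mod 37 = (1 * 31) mod 37 = 31
Result: A = 31.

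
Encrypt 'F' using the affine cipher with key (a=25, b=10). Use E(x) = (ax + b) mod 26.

Step 1: Convert 'F' to number: x = 5.
Step 2: E(5) = (25 * 5 + 10) mod 26 = 135 mod 26 = 5.
Step 3: Convert 5 back to letter: F.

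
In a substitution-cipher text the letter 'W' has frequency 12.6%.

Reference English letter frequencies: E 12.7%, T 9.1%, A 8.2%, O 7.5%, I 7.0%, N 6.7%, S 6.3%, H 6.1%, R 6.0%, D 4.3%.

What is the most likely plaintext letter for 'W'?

Step 1: The observed frequency is 12.6%.
Step 2: Compare with English frequencies:
  E: 12.7% (difference: 0.1%) <-- closest
  T: 9.1% (difference: 3.5%)
  A: 8.2% (difference: 4.4%)
  O: 7.5% (difference: 5.1%)
  I: 7.0% (difference: 5.6%)
  N: 6.7% (difference: 5.9%)
  S: 6.3% (difference: 6.3%)
  H: 6.1% (difference: 6.5%)
  R: 6.0% (difference: 6.6%)
  D: 4.3% (difference: 8.3%)
Step 3: 'W' most likely represents 'E' (frequency 12.7%).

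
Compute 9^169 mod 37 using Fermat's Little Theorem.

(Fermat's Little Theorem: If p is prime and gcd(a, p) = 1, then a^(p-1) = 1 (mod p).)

Step 1: Since 37 is prime, by Fermat's Little Theorem: 9^36 = 1 (mod 37).
Step 2: Reduce exponent: 169 mod 36 = 25.
Step 3: So 9^169 = 9^25 (mod 37).
Step 4: 9^25 mod 37 = 16.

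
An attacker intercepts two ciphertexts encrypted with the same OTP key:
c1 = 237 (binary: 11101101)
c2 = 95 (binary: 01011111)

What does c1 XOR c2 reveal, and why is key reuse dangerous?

Step 1: c1 XOR c2 = (m1 XOR k) XOR (m2 XOR k).
Step 2: By XOR associativity/commutativity: = m1 XOR m2 XOR k XOR k = m1 XOR m2.
Step 3: 11101101 XOR 01011111 = 10110010 = 178.
Step 4: The key cancels out! An attacker learns m1 XOR m2 = 178, revealing the relationship between plaintexts.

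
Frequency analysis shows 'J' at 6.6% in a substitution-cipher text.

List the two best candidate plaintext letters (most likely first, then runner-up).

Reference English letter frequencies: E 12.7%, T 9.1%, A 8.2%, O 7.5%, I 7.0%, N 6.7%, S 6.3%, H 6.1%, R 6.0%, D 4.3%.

Step 1: Observed frequency of 'J' is 6.6%.
Step 2: Compute distances to each reference frequency and sort:
  N (6.7%): difference = 0.1% <-- BEST
  S (6.3%): difference = 0.3% <-- RUNNER-UP
  I (7.0%): difference = 0.4%
  H (6.1%): difference = 0.5%
  R (6.0%): difference = 0.6%
Step 3: Most likely is 'N' (6.7%, diff 0.1%); second most likely is 'S' (6.3%, diff 0.3%).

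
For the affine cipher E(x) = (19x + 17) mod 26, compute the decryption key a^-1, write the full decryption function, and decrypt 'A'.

Step 1: Find a^-1, the modular inverse of 19 mod 26.
Step 2: We need 19 * a^-1 = 1 (mod 26).
Step 3: 19 * 11 = 209 = 8 * 26 + 1, so a^-1 = 11.
Step 4: D(y) = 11(y - 17) mod 26.
Step 5: Apply to 'A' (y = 0): D(0) = 11 * (0 - 17) mod 26 = 11 * -17 mod 26 = 21 -> 'V'.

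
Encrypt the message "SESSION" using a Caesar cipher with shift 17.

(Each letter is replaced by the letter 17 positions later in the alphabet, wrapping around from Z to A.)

Step 1: For each letter, shift forward by 17 positions (mod 26).
  S (position 18) -> position (18+17) mod 26 = 9 -> J
  E (position 4) -> position (4+17) mod 26 = 21 -> V
  S (position 18) -> position (18+17) mod 26 = 9 -> J
  S (position 18) -> position (18+17) mod 26 = 9 -> J
  I (position 8) -> position (8+17) mod 26 = 25 -> Z
  O (position 14) -> position (14+17) mod 26 = 5 -> F
  N (position 13) -> position (13+17) mod 26 = 4 -> E
Result: JVJJZFE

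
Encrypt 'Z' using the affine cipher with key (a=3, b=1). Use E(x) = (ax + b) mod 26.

Step 1: Convert 'Z' to number: x = 25.
Step 2: E(25) = (3 * 25 + 1) mod 26 = 76 mod 26 = 24.
Step 3: Convert 24 back to letter: Y.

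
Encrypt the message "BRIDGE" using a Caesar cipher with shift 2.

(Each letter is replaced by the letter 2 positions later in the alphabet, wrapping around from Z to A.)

Step 1: For each letter, shift forward by 2 positions (mod 26).
  B (position 1) -> position (1+2) mod 26 = 3 -> D
  R (position 17) -> position (17+2) mod 26 = 19 -> T
  I (position 8) -> position (8+2) mod 26 = 10 -> K
  D (position 3) -> position (3+2) mod 26 = 5 -> F
  G (position 6) -> position (6+2) mod 26 = 8 -> I
  E (position 4) -> position (4+2) mod 26 = 6 -> G
Result: DTKFIG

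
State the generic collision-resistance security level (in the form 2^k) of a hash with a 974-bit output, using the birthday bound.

Step 1: The birthday paradox gives collision probability ~50% after sqrt(2^n) = 2^(n/2) hashes.
Step 2: For 974-bit output: 2^(974/2) = 2^487.
Step 3: Approximately 2^487 hash computations needed.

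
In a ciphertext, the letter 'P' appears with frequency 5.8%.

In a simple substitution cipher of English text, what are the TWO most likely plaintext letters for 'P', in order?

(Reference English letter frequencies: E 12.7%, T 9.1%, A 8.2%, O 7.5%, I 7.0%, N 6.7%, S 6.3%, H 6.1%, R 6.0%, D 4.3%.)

Step 1: Observed frequency of 'P' is 5.8%.
Step 2: Compute distances to each reference frequency and sort:
  R (6.0%): difference = 0.2% <-- BEST
  H (6.1%): difference = 0.3% <-- RUNNER-UP
  S (6.3%): difference = 0.5%
  N (6.7%): difference = 0.9%
  I (7.0%): difference = 1.2%
Step 3: Most likely is 'R' (6.0%, diff 0.2%); second most likely is 'H' (6.1%, diff 0.3%).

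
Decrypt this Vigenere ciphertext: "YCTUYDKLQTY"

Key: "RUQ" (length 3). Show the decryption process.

Step 1: Key 'RUQ' has length 3. Extended key: RUQRUQRUQRU
Step 2: Decrypt each position:
  Y(24) - R(17) = 7 = H
  C(2) - U(20) = 8 = I
  T(19) - Q(16) = 3 = D
  U(20) - R(17) = 3 = D
  Y(24) - U(20) = 4 = E
  D(3) - Q(16) = 13 = N
  K(10) - R(17) = 19 = T
  L(11) - U(20) = 17 = R
  Q(16) - Q(16) = 0 = A
  T(19) - R(17) = 2 = C
  Y(24) - U(20) = 4 = E
Plaintext: HIDDENTRACE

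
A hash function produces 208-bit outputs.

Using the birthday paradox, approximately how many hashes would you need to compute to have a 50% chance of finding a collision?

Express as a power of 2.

Step 1: The birthday paradox gives collision probability ~50% after sqrt(2^n) = 2^(n/2) hashes.
Step 2: For 208-bit output: 2^(208/2) = 2^104.
Step 3: Approximately 2^104 hash computations needed.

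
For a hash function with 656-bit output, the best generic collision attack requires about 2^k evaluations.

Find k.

Step 1: The hash has a 656-bit output.
Step 2: Collision resistance means it should be infeasible to find any x != y with h(x) = h(y).
By the birthday bound, a generic collision search succeeds after about sqrt(2^656) = 2^(656/2) = 2^328 evaluations.
Step 3: Security level = 328 bits.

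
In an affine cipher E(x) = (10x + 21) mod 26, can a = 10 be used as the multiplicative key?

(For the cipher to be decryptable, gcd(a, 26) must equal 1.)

Step 1: Compute gcd(10, 26).
Step 2: gcd(10, 26) = 2.
Since gcd = 2 != 1, 10 shares a common factor with 26, so it cannot be used.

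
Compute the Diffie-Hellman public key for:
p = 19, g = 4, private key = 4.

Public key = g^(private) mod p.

Step 1: A = g^a mod p = 4^4 mod 19.
  4^1 mod 19 = 4
  4^2 mod 19 = (4 * 4) mod 19 = 16
  4^3 mod 19 = (16 * 4) mod 19 = 7
  4^4 mod 19 = (7 * 4) mod 19 = 9
Result: A = 9.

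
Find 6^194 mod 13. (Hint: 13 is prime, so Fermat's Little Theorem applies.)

Step 1: Since 13 is prime, by Fermat's Little Theorem: 6^12 = 1 (mod 13).
Step 2: Reduce exponent: 194 mod 12 = 2.
Step 3: So 6^194 = 6^2 (mod 13).
Step 4: 6^2 mod 13 = 10.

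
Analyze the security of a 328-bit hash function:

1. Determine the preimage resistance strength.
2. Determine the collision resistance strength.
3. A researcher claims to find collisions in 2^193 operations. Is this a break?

Step 1: Preimage resistance requires brute-force of 2^328 operations.
Step 2: Collision resistance (birthday bound) = 2^(328/2) = 2^164.
Step 3: The claimed attack costs 2^193 operations.
Step 4: Since 2^193 >= 2^164, the claimed attack is no faster than the generic birthday attack, so this does not break collision resistance.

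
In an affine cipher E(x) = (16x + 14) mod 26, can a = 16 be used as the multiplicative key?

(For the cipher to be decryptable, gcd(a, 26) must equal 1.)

Step 1: Compute gcd(16, 26).
Step 2: gcd(16, 26) = 2.
Since gcd = 2 != 1, 16 shares a common factor with 26, so it cannot be used.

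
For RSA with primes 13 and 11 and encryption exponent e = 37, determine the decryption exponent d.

Step 1: n = 13 * 11 = 143.
Step 2: phi(n) = 12 * 10 = 120.
Step 3: Find d such that 37 * d = 1 (mod 120).
Step 4: d = 37^(-1) mod 120 = 13.
Verification: 37 * 13 = 481 = 4 * 120 + 1.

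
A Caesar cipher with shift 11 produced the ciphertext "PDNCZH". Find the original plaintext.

Step 1: Reverse the shift by subtracting 11 from each letter position.
  P (position 15) -> position (15-11) mod 26 = 4 -> E
  D (position 3) -> position (3-11) mod 26 = 18 -> S
  N (position 13) -> position (13-11) mod 26 = 2 -> C
  C (position 2) -> position (2-11) mod 26 = 17 -> R
  Z (position 25) -> position (25-11) mod 26 = 14 -> O
  H (position 7) -> position (7-11) mod 26 = 22 -> W
Decrypted message: ESCROW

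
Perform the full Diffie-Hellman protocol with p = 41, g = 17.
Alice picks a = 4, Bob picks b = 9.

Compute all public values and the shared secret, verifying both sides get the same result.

Step 1: A = g^a mod p = 17^4 mod 41 = 4.
Step 2: B = g^b mod p = 17^9 mod 41 = 26.
Step 3: Alice computes s = B^a mod p = 26^4 mod 41 = 31.
Step 4: Bob computes s = A^b mod p = 4^9 mod 41 = 31.
Both sides agree: shared secret = 31.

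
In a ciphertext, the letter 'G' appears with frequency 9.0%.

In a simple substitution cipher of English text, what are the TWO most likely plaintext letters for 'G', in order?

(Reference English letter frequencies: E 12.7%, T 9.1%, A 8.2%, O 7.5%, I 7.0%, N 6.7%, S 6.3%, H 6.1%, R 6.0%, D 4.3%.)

Step 1: Observed frequency of 'G' is 9.0%.
Step 2: Compute distances to each reference frequency and sort:
  T (9.1%): difference = 0.1% <-- BEST
  A (8.2%): difference = 0.8% <-- RUNNER-UP
  O (7.5%): difference = 1.5%
  I (7.0%): difference = 2.0%
  N (6.7%): difference = 2.3%
Step 3: Most likely is 'T' (9.1%, diff 0.1%); second most likely is 'A' (8.2%, diff 0.8%).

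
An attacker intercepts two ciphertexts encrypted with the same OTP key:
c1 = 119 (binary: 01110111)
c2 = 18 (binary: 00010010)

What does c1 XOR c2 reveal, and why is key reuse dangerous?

Step 1: c1 XOR c2 = (m1 XOR k) XOR (m2 XOR k).
Step 2: By XOR associativity/commutativity: = m1 XOR m2 XOR k XOR k = m1 XOR m2.
Step 3: 01110111 XOR 00010010 = 01100101 = 101.
Step 4: The key cancels out! An attacker learns m1 XOR m2 = 101, revealing the relationship between plaintexts.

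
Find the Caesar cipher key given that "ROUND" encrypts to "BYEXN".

Step 1: Compare first letters: R (position 17) -> B (position 1).
Step 2: Shift = (1 - 17) mod 26 = 10.
The shift value is 10.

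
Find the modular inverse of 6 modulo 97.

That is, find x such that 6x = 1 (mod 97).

Step 1: We need x such that 6 * x = 1 (mod 97).
Step 2: Using the extended Euclidean algorithm or trial:
  6 * 81 = 486 = 5 * 97 + 1.
Step 3: Since 486 mod 97 = 1, the inverse is x = 81.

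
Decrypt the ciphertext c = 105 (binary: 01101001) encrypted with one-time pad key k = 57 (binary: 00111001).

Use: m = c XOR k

Step 1: XOR ciphertext with key:
  Ciphertext: 01101001
  Key:        00111001
  XOR:        01010000
Step 2: Plaintext = 01010000 = 80 in decimal.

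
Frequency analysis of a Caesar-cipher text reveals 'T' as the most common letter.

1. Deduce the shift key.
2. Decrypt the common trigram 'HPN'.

Step 1: In English, 'E' is the most frequent letter (12.7%).
Step 2: The most frequent ciphertext letter is 'T' (position 19).
Step 3: Shift = (19 - 4) mod 26 = 15.
Step 4: Decrypt 'HPN' by shifting back 15:
  H -> S
  P -> A
  N -> Y
Step 5: 'HPN' decrypts to 'SAY'.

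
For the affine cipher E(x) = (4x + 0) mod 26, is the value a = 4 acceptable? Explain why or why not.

Step 1: Compute gcd(4, 26).
Step 2: gcd(4, 26) = 2.
Since gcd = 2 != 1, 4 shares a common factor with 26, so it cannot be used.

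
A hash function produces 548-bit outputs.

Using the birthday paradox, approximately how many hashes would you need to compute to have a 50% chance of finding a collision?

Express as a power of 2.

Step 1: The birthday paradox gives collision probability ~50% after sqrt(2^n) = 2^(n/2) hashes.
Step 2: For 548-bit output: 2^(548/2) = 2^274.
Step 3: Approximately 2^274 hash computations needed.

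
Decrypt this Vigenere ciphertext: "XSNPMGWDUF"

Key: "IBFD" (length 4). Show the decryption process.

Step 1: Key 'IBFD' has length 4. Extended key: IBFDIBFDIB
Step 2: Decrypt each position:
  X(23) - I(8) = 15 = P
  S(18) - B(1) = 17 = R
  N(13) - F(5) = 8 = I
  P(15) - D(3) = 12 = M
  M(12) - I(8) = 4 = E
  G(6) - B(1) = 5 = F
  W(22) - F(5) = 17 = R
  D(3) - D(3) = 0 = A
  U(20) - I(8) = 12 = M
  F(5) - B(1) = 4 = E
Plaintext: PRIMEFRAME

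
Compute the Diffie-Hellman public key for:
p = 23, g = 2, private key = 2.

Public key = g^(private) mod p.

Step 1: A = g^a mod p = 2^2 mod 23.
  2^1 mod 23 = 2
  2^2 mod 23 = (2 * 2) mod 23 = 4
Result: A = 4.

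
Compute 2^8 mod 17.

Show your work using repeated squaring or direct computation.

Step 1: Compute 2^8 mod 17 step by step, reducing modulo 17 at each step.
  2^1 mod 17 = 2
  2^2 mod 17 = (2 * 2) mod 17 = 4
  2^3 mod 17 = (4 * 2) mod 17 = 8
  2^4 mod 17 = (8 * 2) mod 17 = 16
  2^5 mod 17 = (16 * 2) mod 17 = 15
  2^6 mod 17 = (15 * 2) mod 17 = 13
  2^7 mod 17 = (13 * 2) mod 17 = 9
  2^8 mod 17 = (9 * 2) mod 17 = 1
Step 2: Result = 1.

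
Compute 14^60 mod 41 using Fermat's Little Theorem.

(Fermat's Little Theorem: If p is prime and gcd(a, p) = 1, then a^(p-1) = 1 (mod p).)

Step 1: Since 41 is prime, by Fermat's Little Theorem: 14^40 = 1 (mod 41).
Step 2: Reduce exponent: 60 mod 40 = 20.
Step 3: So 14^60 = 14^20 (mod 41).
Step 4: 14^20 mod 41 = 40.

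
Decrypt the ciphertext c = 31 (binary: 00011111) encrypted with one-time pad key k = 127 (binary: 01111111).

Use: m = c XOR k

Step 1: XOR ciphertext with key:
  Ciphertext: 00011111
  Key:        01111111
  XOR:        01100000
Step 2: Plaintext = 01100000 = 96 in decimal.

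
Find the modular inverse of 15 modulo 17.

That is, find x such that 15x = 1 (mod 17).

Step 1: We need x such that 15 * x = 1 (mod 17).
Step 2: Using the extended Euclidean algorithm or trial:
  15 * 8 = 120 = 7 * 17 + 1.
Step 3: Since 120 mod 17 = 1, the inverse is x = 8.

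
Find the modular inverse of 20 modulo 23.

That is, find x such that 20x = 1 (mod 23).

Step 1: We need x such that 20 * x = 1 (mod 23).
Step 2: Using the extended Euclidean algorithm or trial:
  20 * 15 = 300 = 13 * 23 + 1.
Step 3: Since 300 mod 23 = 1, the inverse is x = 15.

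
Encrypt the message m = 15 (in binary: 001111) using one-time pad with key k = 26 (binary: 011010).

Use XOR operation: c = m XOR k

Step 1: Write out the XOR operation bit by bit:
  Message: 001111
  Key:     011010
  XOR:     010101
Step 2: Convert to decimal: 010101 = 21.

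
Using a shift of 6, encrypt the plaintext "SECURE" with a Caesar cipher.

Step 1: For each letter, shift forward by 6 positions (mod 26).
  S (position 18) -> position (18+6) mod 26 = 24 -> Y
  E (position 4) -> position (4+6) mod 26 = 10 -> K
  C (position 2) -> position (2+6) mod 26 = 8 -> I
  U (position 20) -> position (20+6) mod 26 = 0 -> A
  R (position 17) -> position (17+6) mod 26 = 23 -> X
  E (position 4) -> position (4+6) mod 26 = 10 -> K
Result: YKIAXK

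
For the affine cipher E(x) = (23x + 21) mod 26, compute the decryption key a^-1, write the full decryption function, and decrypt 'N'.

Step 1: Find a^-1, the modular inverse of 23 mod 26.
Step 2: We need 23 * a^-1 = 1 (mod 26).
Step 3: 23 * 17 = 391 = 15 * 26 + 1, so a^-1 = 17.
Step 4: D(y) = 17(y - 21) mod 26.
Step 5: Apply to 'N' (y = 13): D(13) = 17 * (13 - 21) mod 26 = 17 * -8 mod 26 = 20 -> 'U'.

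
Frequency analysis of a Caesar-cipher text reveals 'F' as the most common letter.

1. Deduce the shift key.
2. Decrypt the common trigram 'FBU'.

Step 1: In English, 'E' is the most frequent letter (12.7%).
Step 2: The most frequent ciphertext letter is 'F' (position 5).
Step 3: Shift = (5 - 4) mod 26 = 1.
Step 4: Decrypt 'FBU' by shifting back 1:
  F -> E
  B -> A
  U -> T
Step 5: 'FBU' decrypts to 'EAT'.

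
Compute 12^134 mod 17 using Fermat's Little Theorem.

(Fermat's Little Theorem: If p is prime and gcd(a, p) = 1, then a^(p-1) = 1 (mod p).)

Step 1: Since 17 is prime, by Fermat's Little Theorem: 12^16 = 1 (mod 17).
Step 2: Reduce exponent: 134 mod 16 = 6.
Step 3: So 12^134 = 12^6 (mod 17).
Step 4: 12^6 mod 17 = 2.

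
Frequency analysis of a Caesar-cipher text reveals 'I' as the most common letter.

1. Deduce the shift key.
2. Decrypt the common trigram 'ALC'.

Step 1: In English, 'E' is the most frequent letter (12.7%).
Step 2: The most frequent ciphertext letter is 'I' (position 8).
Step 3: Shift = (8 - 4) mod 26 = 4.
Step 4: Decrypt 'ALC' by shifting back 4:
  A -> W
  L -> H
  C -> Y
Step 5: 'ALC' decrypts to 'WHY'.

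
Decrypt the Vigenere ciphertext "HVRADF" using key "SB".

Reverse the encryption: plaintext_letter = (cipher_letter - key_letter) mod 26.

Step 1: Extend key: SBSBSB
Step 2: Decrypt each letter (c - k) mod 26:
  H(7) - S(18) = (7-18) mod 26 = 15 = P
  V(21) - B(1) = (21-1) mod 26 = 20 = U
  R(17) - S(18) = (17-18) mod 26 = 25 = Z
  A(0) - B(1) = (0-1) mod 26 = 25 = Z
  D(3) - S(18) = (3-18) mod 26 = 11 = L
  F(5) - B(1) = (5-1) mod 26 = 4 = E
Plaintext: PUZZLE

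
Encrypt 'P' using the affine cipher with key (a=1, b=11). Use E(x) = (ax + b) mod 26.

Step 1: Convert 'P' to number: x = 15.
Step 2: E(15) = (1 * 15 + 11) mod 26 = 26 mod 26 = 0.
Step 3: Convert 0 back to letter: A.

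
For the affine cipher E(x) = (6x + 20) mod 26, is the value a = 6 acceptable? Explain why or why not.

Step 1: Compute gcd(6, 26).
Step 2: gcd(6, 26) = 2.
Since gcd = 2 != 1, 6 shares a common factor with 26, so it cannot be used.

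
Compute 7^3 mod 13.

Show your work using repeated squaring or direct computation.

Step 1: Compute 7^3 mod 13 step by step, reducing modulo 13 at each step.
  7^1 mod 13 = 7
  7^2 mod 13 = (7 * 7) mod 13 = 10
  7^3 mod 13 = (10 * 7) mod 13 = 5
Step 2: Result = 5.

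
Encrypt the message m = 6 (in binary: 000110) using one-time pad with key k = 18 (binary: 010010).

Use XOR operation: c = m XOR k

Step 1: Write out the XOR operation bit by bit:
  Message: 000110
  Key:     010010
  XOR:     010100
Step 2: Convert to decimal: 010100 = 20.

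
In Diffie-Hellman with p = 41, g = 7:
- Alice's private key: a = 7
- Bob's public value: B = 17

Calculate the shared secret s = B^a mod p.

Step 1: s = B^a mod p = 17^7 mod 41.
  17^1 mod 41 = 17
  17^2 mod 41 = (17 * 17) mod 41 = 2
  17^3 mod 41 = (2 * 17) mod 41 = 34
  17^4 mod 41 = (34 * 17) mod 41 = 4
  17^5 mod 41 = (4 * 17) mod 41 = 27
  17^6 mod 41 = (27 * 17) mod 41 = 8
  17^7 mod 41 = (8 * 17) mod 41 = 13
Result: shared secret = 13.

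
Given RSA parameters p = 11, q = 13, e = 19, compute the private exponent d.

Step 1: n = 11 * 13 = 143.
Step 2: phi(n) = 10 * 12 = 120.
Step 3: Find d such that 19 * d = 1 (mod 120).
Step 4: d = 19^(-1) mod 120 = 19.
Verification: 19 * 19 = 361 = 3 * 120 + 1.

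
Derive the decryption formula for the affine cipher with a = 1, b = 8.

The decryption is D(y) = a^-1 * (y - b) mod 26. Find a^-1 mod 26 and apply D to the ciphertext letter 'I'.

Step 1: Find a^-1, the modular inverse of 1 mod 26.
Step 2: We need 1 * a^-1 = 1 (mod 26).
Step 3: 1 * 1 = 1 = 0 * 26 + 1, so a^-1 = 1.
Step 4: D(y) = 1(y - 8) mod 26.
Step 5: Apply to 'I' (y = 8): D(8) = 1 * (8 - 8) mod 26 = 1 * 0 mod 26 = 0 -> 'A'.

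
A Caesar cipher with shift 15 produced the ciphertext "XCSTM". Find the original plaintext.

Step 1: Reverse the shift by subtracting 15 from each letter position.
  X (position 23) -> position (23-15) mod 26 = 8 -> I
  C (position 2) -> position (2-15) mod 26 = 13 -> N
  S (position 18) -> position (18-15) mod 26 = 3 -> D
  T (position 19) -> position (19-15) mod 26 = 4 -> E
  M (position 12) -> position (12-15) mod 26 = 23 -> X
Decrypted message: INDEX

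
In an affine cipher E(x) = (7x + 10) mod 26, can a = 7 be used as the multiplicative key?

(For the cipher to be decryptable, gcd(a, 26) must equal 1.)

Step 1: Compute gcd(7, 26).
Step 2: gcd(7, 26) = 1.
Since gcd = 1, 7 is coprime with 26, so it is a valid key.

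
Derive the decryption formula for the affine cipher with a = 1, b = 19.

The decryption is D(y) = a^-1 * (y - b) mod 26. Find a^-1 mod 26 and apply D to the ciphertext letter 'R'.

Step 1: Find a^-1, the modular inverse of 1 mod 26.
Step 2: We need 1 * a^-1 = 1 (mod 26).
Step 3: 1 * 1 = 1 = 0 * 26 + 1, so a^-1 = 1.
Step 4: D(y) = 1(y - 19) mod 26.
Step 5: Apply to 'R' (y = 17): D(17) = 1 * (17 - 19) mod 26 = 1 * -2 mod 26 = 24 -> 'Y'.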